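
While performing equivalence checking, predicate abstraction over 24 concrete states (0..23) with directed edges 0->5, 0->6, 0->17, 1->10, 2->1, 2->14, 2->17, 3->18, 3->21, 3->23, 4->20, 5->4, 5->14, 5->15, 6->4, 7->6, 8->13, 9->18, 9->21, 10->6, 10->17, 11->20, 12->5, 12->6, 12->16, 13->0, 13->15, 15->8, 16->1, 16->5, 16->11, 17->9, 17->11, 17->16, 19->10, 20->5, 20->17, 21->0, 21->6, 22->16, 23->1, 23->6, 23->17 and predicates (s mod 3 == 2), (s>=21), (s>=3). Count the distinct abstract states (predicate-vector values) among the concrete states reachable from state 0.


BFS from 0:
Concrete reachable: {0, 1, 4, 5, 6, 8, 9, 10, 11, 13, 14, 15, 16, 17, 18, 20, 21}
Abstract via predicates (s mod 3 == 2), (s>=21), (s>=3):
  (0,0,0) <- {0, 1}
  (0,0,1) <- {4, 6, 9, 10, 13, 15, 16, 18}
  (0,1,1) <- {21}
  (1,0,1) <- {5, 8, 11, 14, 17, 20}
Distinct abstract states = 4

4


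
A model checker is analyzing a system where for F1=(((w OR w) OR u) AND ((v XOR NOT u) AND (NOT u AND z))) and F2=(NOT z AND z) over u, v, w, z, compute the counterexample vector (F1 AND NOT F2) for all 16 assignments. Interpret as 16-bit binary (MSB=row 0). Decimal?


F1 = (((w OR w) OR u) AND ((v XOR NOT u) AND (NOT u AND z)))
F2 = (NOT z AND z)
Counterexample to F1=>F2 is where F1=1 and F2=0.
Evaluate each row (bits = u,v,w,z, MSB first):
  row 0 [0000]: F1=0 F2=0 -> F1&~F2 -> 0
  row 1 [0001]: F1=0 F2=0 -> F1&~F2 -> 0
  row 2 [0010]: F1=0 F2=0 -> F1&~F2 -> 0
  row 3 [0011]: F1=1 F2=0 -> F1&~F2 -> 1
  row 4 [0100]: F1=0 F2=0 -> F1&~F2 -> 0
  row 5 [0101]: F1=0 F2=0 -> F1&~F2 -> 0
  row 6 [0110]: F1=0 F2=0 -> F1&~F2 -> 0
  row 7 [0111]: F1=0 F2=0 -> F1&~F2 -> 0
  row 8 [1000]: F1=0 F2=0 -> F1&~F2 -> 0
  row 9 [1001]: F1=0 F2=0 -> F1&~F2 -> 0
  row 10 [1010]: F1=0 F2=0 -> F1&~F2 -> 0
  row 11 [1011]: F1=0 F2=0 -> F1&~F2 -> 0
  row 12 [1100]: F1=0 F2=0 -> F1&~F2 -> 0
  row 13 [1101]: F1=0 F2=0 -> F1&~F2 -> 0
  row 14 [1110]: F1=0 F2=0 -> F1&~F2 -> 0
  row 15 [1111]: F1=0 F2=0 -> F1&~F2 -> 0
Full result column, 4 rows per line (u,v fixed per line; w,z runs 00..11 left to right):
  rows 0-3 [u,v=00]: 0001  = hex 1
  rows 4-7 [u,v=01]: 0000  = hex 0
  rows 8-11 [u,v=10]: 0000  = hex 0
  rows 12-15 [u,v=11]: 0000  = hex 0
Counterexample vector (row 0 .. row 15) = 0001000000000000
Output column grouped in 4s = 0001 0000 0000 0000 = 0x1000
Convert to decimal digit by digit (value = value*16 + digit):
  1 -> 1
  1*16 + 0 = 16
  16*16 + 0 = 256
  256*16 + 0 = 4096
Decimal = 4096

4096


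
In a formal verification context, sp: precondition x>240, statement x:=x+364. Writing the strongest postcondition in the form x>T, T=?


Formula: sp(P, x:=E) = exists old_x. (x = E[old_x/x]) AND P[old_x/x] (old_x is the value of x before the assignment; eliminate old_x by solving x = E[old_x/x] for old_x)
Step 1: Precondition P: x>240, i.e. old_x > 240
Step 2: Assignment gives x = old_x + 364, so old_x = x - 364
Step 3: Substitute into P: x - 364 > 240
Step 4: Simplify: x > 240+364 = 604

604


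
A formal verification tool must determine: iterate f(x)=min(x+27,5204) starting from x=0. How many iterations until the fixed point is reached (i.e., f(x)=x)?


Step 1: x=0, cap=5204, increment=27
Step 2: x grows by 27 each step until capped at 5204; fixed point is x=5204
Step 3: iterations = ceil(5204/27) = 193

193


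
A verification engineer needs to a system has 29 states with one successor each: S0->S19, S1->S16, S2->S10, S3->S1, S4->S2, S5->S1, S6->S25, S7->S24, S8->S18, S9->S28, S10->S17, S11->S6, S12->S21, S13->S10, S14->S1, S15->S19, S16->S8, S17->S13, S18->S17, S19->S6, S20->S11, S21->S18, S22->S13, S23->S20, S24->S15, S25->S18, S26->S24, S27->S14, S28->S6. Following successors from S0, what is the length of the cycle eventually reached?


Trace from S0 until a state repeats:
  S0 -> S19 -> S6 -> S25 -> S18 -> S17 -> S13 -> S10 -> S17
S17 first seen at step 5, revisited at step 8.
Cycle length = 8 - 5 = 3

3


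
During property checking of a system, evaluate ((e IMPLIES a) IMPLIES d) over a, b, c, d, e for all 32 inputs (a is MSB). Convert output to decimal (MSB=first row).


Formula: ((e IMPLIES a) IMPLIES d) over a, b, c, d, e (32 rows)
Evaluate each row (bits = a,b,c,d,e, MSB first):
  row 0 [00000]: ((0 IMPLIES 0) IMPLIES 0) -> 0
  row 1 [00001]: ((1 IMPLIES 0) IMPLIES 0) -> 1
  row 2 [00010]: ((0 IMPLIES 0) IMPLIES 1) -> 1
  row 3 [00011]: ((1 IMPLIES 0) IMPLIES 1) -> 1
  row 4 [00100]: ((0 IMPLIES 0) IMPLIES 0) -> 0
  row 5 [00101]: ((1 IMPLIES 0) IMPLIES 0) -> 1
  row 6 [00110]: ((0 IMPLIES 0) IMPLIES 1) -> 1
  row 7 [00111]: ((1 IMPLIES 0) IMPLIES 1) -> 1
  row 8 [01000]: ((0 IMPLIES 0) IMPLIES 0) -> 0
  row 9 [01001]: ((1 IMPLIES 0) IMPLIES 0) -> 1
  row 10 [01010]: ((0 IMPLIES 0) IMPLIES 1) -> 1
  row 11 [01011]: ((1 IMPLIES 0) IMPLIES 1) -> 1
  row 12 [01100]: ((0 IMPLIES 0) IMPLIES 0) -> 0
  row 13 [01101]: ((1 IMPLIES 0) IMPLIES 0) -> 1
  row 14 [01110]: ((0 IMPLIES 0) IMPLIES 1) -> 1
  row 15 [01111]: ((1 IMPLIES 0) IMPLIES 1) -> 1
  row 16 [10000]: ((0 IMPLIES 1) IMPLIES 0) -> 0
  row 17 [10001]: ((1 IMPLIES 1) IMPLIES 0) -> 0
  row 18 [10010]: ((0 IMPLIES 1) IMPLIES 1) -> 1
  row 19 [10011]: ((1 IMPLIES 1) IMPLIES 1) -> 1
  row 20 [10100]: ((0 IMPLIES 1) IMPLIES 0) -> 0
  row 21 [10101]: ((1 IMPLIES 1) IMPLIES 0) -> 0
  row 22 [10110]: ((0 IMPLIES 1) IMPLIES 1) -> 1
  row 23 [10111]: ((1 IMPLIES 1) IMPLIES 1) -> 1
  row 24 [11000]: ((0 IMPLIES 1) IMPLIES 0) -> 0
  row 25 [11001]: ((1 IMPLIES 1) IMPLIES 0) -> 0
  row 26 [11010]: ((0 IMPLIES 1) IMPLIES 1) -> 1
  row 27 [11011]: ((1 IMPLIES 1) IMPLIES 1) -> 1
  row 28 [11100]: ((0 IMPLIES 1) IMPLIES 0) -> 0
  row 29 [11101]: ((1 IMPLIES 1) IMPLIES 0) -> 0
  row 30 [11110]: ((0 IMPLIES 1) IMPLIES 1) -> 1
  row 31 [11111]: ((1 IMPLIES 1) IMPLIES 1) -> 1
Full result column, 4 rows per line (a,b,c fixed per line; d,e runs 00..11 left to right):
  rows 0-3 [a,b,c=000]: 0111  = hex 7
  rows 4-7 [a,b,c=001]: 0111  = hex 7
  rows 8-11 [a,b,c=010]: 0111  = hex 7
  rows 12-15 [a,b,c=011]: 0111  = hex 7
  rows 16-19 [a,b,c=100]: 0011  = hex 3
  rows 20-23 [a,b,c=101]: 0011  = hex 3
  rows 24-27 [a,b,c=110]: 0011  = hex 3
  rows 28-31 [a,b,c=111]: 0011  = hex 3
Output column (row 0 .. row 31) = 01110111011101110011001100110011
Output column grouped in 4s = 0111 0111 0111 0111 0011 0011 0011 0011 = 0x77773333
Convert to decimal digit by digit (value = value*16 + digit):
  7 -> 7
  7*16 + 7 = 119
  119*16 + 7 = 1911
  1911*16 + 7 = 30583
  30583*16 + 3 = 489331
  489331*16 + 3 = 7829299
  7829299*16 + 3 = 125268787
  125268787*16 + 3 = 2004300595
Decimal = 2004300595

2004300595


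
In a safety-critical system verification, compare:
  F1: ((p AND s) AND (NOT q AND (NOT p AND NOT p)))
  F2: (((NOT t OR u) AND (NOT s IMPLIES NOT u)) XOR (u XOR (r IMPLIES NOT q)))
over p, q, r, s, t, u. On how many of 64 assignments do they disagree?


F1 = ((p AND s) AND (NOT q AND (NOT p AND NOT p)))
F2 = (((NOT t OR u) AND (NOT s IMPLIES NOT u)) XOR (u XOR (r IMPLIES NOT q)))
Evaluate both on each of 64 rows (bits = p,q,r,s,t,u):
  row 0 [000000]: F1=0 F2=0 -> 0
  row 1 [000001]: F1=0 F2=0 -> 0
  row 2 [000010]: F1=0 F2=1 (differ) -> 1
  row 3 [000011]: F1=0 F2=0 -> 0
  row 4 [000100]: F1=0 F2=0 -> 0
  (every remaining row is evaluated the same way; all 64 results are listed next)
Full result column, 8 rows per line (p,q,r fixed per line; s,t,u runs 000..111 left to right):
  rows 0-7 [p,q,r=000]: 00100111  (ones: 4)
  rows 8-15 [p,q,r=001]: 00100111  (ones: 4)
  rows 16-23 [p,q,r=010]: 00100111  (ones: 4)
  rows 24-31 [p,q,r=011]: 11011000  (ones: 4)
  rows 32-39 [p,q,r=100]: 00100111  (ones: 4)
  rows 40-47 [p,q,r=101]: 00100111  (ones: 4)
  rows 48-55 [p,q,r=110]: 00100111  (ones: 4)
  rows 56-63 [p,q,r=111]: 11011000  (ones: 4)
Disagreements = 4+4+4+4+4+4+4+4 = 32

32


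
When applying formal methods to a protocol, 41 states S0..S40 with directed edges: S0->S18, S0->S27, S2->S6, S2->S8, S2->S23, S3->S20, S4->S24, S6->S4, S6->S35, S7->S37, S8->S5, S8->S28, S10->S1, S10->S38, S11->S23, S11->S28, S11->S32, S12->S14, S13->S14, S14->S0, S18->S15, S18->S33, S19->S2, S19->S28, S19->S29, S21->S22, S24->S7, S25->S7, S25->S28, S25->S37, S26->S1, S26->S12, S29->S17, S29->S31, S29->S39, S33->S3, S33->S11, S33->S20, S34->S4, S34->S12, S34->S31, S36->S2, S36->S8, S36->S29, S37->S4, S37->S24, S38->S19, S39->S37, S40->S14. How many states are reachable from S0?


BFS from S0:
  layer 0: {S0}
  layer 1: {S18, S27}
  layer 2: {S15, S33}
  layer 3: {S3, S11, S20}
  layer 4: {S23, S28, S32}
Reachable set: {S0, S3, S11, S15, S18, S20, S23, S27, S28, S32, S33}
Count = 11

11


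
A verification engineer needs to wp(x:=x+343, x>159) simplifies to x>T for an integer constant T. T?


Formula: wp(x:=E, P) = P[E/x] (substitute E for x in postcondition)
Step 1: Postcondition: x>159
Step 2: Substitute x+343 for x: x+343>159
Step 3: Solve for x: x > 159-343 = -184

-184


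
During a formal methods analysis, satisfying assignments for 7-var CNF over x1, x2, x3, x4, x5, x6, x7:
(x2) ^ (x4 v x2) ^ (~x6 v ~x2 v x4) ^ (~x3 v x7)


CNF with 4 clauses over 7 vars (128 assignments).
An assignment satisfies CNF iff every clause has >=1 true literal.
Check each row (bits = x1,x2,x3,x4,x5,x6,x7; clause T/F shown):
  row 0 [0000000]: clauses=FFTT -> 0
  row 1 [0000001]: clauses=FFTT -> 0
  row 2 [0000010]: clauses=FFTT -> 0
  row 3 [0000011]: clauses=FFTT -> 0
  row 4 [0000100]: clauses=FFTT -> 0
  (every remaining row is evaluated the same way; all 128 results are listed next)
Full result column, 8 rows per line (x1,x2,x3,x4 fixed per line; x5,x6,x7 runs 000..111 left to right):
  rows 0-7 [x1,x2,x3,x4=0000]: 00000000  (ones: 0)
  rows 8-15 [x1,x2,x3,x4=0001]: 00000000  (ones: 0)
  rows 16-23 [x1,x2,x3,x4=0010]: 00000000  (ones: 0)
  rows 24-31 [x1,x2,x3,x4=0011]: 00000000  (ones: 0)
  rows 32-39 [x1,x2,x3,x4=0100]: 11001100  (ones: 4)
  rows 40-47 [x1,x2,x3,x4=0101]: 11111111  (ones: 8)
  rows 48-55 [x1,x2,x3,x4=0110]: 01000100  (ones: 2)
  rows 56-63 [x1,x2,x3,x4=0111]: 01010101  (ones: 4)
  rows 64-71 [x1,x2,x3,x4=1000]: 00000000  (ones: 0)
  rows 72-79 [x1,x2,x3,x4=1001]: 00000000  (ones: 0)
  rows 80-87 [x1,x2,x3,x4=1010]: 00000000  (ones: 0)
  rows 88-95 [x1,x2,x3,x4=1011]: 00000000  (ones: 0)
  rows 96-103 [x1,x2,x3,x4=1100]: 11001100  (ones: 4)
  rows 104-111 [x1,x2,x3,x4=1101]: 11111111  (ones: 8)
  rows 112-119 [x1,x2,x3,x4=1110]: 01000100  (ones: 2)
  rows 120-127 [x1,x2,x3,x4=1111]: 01010101  (ones: 4)
Satisfying assignments = 0+0+0+0+4+8+2+4+0+0+0+0+4+8+2+4 = 36

36


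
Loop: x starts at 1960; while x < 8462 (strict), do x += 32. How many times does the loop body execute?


Step 1: x goes from 1960 toward 8462 by 32; the body runs while x<8462, so iterations = ceil((bound-start)/step)
Step 2: Distance=6502
Step 3: ceil(6502/32)=204

204


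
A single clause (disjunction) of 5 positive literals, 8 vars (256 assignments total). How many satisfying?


Step 1: Total=2^8=256
Step 2: Unsat when all 5 false: 2^3=8
Step 3: Sat=256-8=248

248


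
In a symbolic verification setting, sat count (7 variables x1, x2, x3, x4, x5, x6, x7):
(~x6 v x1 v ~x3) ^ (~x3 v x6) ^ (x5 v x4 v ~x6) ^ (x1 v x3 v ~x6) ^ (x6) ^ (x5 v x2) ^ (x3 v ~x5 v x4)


CNF with 7 clauses over 7 vars (128 assignments).
An assignment satisfies CNF iff every clause has >=1 true literal.
Check each row (bits = x1,x2,x3,x4,x5,x6,x7; clause T/F shown):
  row 0 [0000000]: clauses=TTTTFFT -> 0
  row 1 [0000001]: clauses=TTTTFFT -> 0
  row 2 [0000010]: clauses=TTFFTFT -> 0
  row 3 [0000011]: clauses=TTFFTFT -> 0
  row 4 [0000100]: clauses=TTTTFTF -> 0
  (every remaining row is evaluated the same way; all 128 results are listed next)
Full result column, 8 rows per line (x1,x2,x3,x4 fixed per line; x5,x6,x7 runs 000..111 left to right):
  rows 0-7 [x1,x2,x3,x4=0000]: 00000000  (ones: 0)
  rows 8-15 [x1,x2,x3,x4=0001]: 00000000  (ones: 0)
  rows 16-23 [x1,x2,x3,x4=0010]: 00000000  (ones: 0)
  rows 24-31 [x1,x2,x3,x4=0011]: 00000000  (ones: 0)
  rows 32-39 [x1,x2,x3,x4=0100]: 00000000  (ones: 0)
  rows 40-47 [x1,x2,x3,x4=0101]: 00000000  (ones: 0)
  rows 48-55 [x1,x2,x3,x4=0110]: 00000000  (ones: 0)
  rows 56-63 [x1,x2,x3,x4=0111]: 00000000  (ones: 0)
  rows 64-71 [x1,x2,x3,x4=1000]: 00000000  (ones: 0)
  rows 72-79 [x1,x2,x3,x4=1001]: 00000011  (ones: 2)
  rows 80-87 [x1,x2,x3,x4=1010]: 00000011  (ones: 2)
  rows 88-95 [x1,x2,x3,x4=1011]: 00000011  (ones: 2)
  rows 96-103 [x1,x2,x3,x4=1100]: 00000000  (ones: 0)
  rows 104-111 [x1,x2,x3,x4=1101]: 00110011  (ones: 4)
  rows 112-119 [x1,x2,x3,x4=1110]: 00000011  (ones: 2)
  rows 120-127 [x1,x2,x3,x4=1111]: 00110011  (ones: 4)
Satisfying assignments = 0+0+0+0+0+0+0+0+0+2+2+2+0+4+2+4 = 16

16


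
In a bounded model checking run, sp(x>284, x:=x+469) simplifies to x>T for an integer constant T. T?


Formula: sp(P, x:=E) = exists old_x. (x = E[old_x/x]) AND P[old_x/x] (old_x is the value of x before the assignment; eliminate old_x by solving x = E[old_x/x] for old_x)
Step 1: Precondition P: x>284, i.e. old_x > 284
Step 2: Assignment gives x = old_x + 469, so old_x = x - 469
Step 3: Substitute into P: x - 469 > 284
Step 4: Simplify: x > 284+469 = 753

753


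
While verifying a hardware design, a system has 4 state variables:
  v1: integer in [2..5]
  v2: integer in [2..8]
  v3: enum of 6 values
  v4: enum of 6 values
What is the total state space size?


State space = product of domain sizes of all variables.
Domain sizes:
  v1 (integer in [2..5]): 4
  v2 (integer in [2..8]): 7
  v3 (enum of 6 values): 6
  v4 (enum of 6 values): 6
Product = 4 * 7 * 6 * 6 = 1008

1008


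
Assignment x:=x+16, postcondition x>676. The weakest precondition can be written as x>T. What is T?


Formula: wp(x:=E, P) = P[E/x] (substitute E for x in postcondition)
Step 1: Postcondition: x>676
Step 2: Substitute x+16 for x: x+16>676
Step 3: Solve for x: x > 676-16 = 660

660


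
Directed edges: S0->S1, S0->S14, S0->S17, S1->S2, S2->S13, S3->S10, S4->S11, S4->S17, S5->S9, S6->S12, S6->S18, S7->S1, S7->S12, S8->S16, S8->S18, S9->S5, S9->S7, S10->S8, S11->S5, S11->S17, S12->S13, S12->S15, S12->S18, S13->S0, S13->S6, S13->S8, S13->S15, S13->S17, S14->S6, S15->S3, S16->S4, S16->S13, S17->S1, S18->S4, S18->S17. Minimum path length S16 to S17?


BFS layer-by-layer from S16:
  dist 0: {S16}
  dist 1: {S4, S13}
  dist 2: {S0, S6, S8, S11, S15, S17}
  -> S17 reached at distance 2
Shortest path length = 2

2


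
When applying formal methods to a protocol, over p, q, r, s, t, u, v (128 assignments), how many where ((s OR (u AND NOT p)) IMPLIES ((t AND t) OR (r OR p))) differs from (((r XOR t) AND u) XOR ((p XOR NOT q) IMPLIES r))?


F1 = ((s OR (u AND NOT p)) IMPLIES ((t AND t) OR (r OR p)))
F2 = (((r XOR t) AND u) XOR ((p XOR NOT q) IMPLIES r))
Evaluate both on each of 128 rows (bits = p,q,r,s,t,u,v):
  row 0 [0000000]: F1=1 F2=0 (differ) -> 1
  row 1 [0000001]: F1=1 F2=0 (differ) -> 1
  row 2 [0000010]: F1=0 F2=0 -> 0
  row 3 [0000011]: F1=0 F2=0 -> 0
  row 4 [0000100]: F1=1 F2=0 (differ) -> 1
  (every remaining row is evaluated the same way; all 128 results are listed next)
Full result column, 8 rows per line (p,q,r,s fixed per line; t,u,v runs 000..111 left to right):
  rows 0-7 [p,q,r,s=0000]: 11001100  (ones: 4)
  rows 8-15 [p,q,r,s=0001]: 00001100  (ones: 2)
  rows 16-23 [p,q,r,s=0010]: 00110000  (ones: 2)
  rows 24-31 [p,q,r,s=0011]: 00110000  (ones: 2)
  rows 32-39 [p,q,r,s=0100]: 00110011  (ones: 4)
  rows 40-47 [p,q,r,s=0101]: 11110011  (ones: 6)
  rows 48-55 [p,q,r,s=0110]: 00110000  (ones: 2)
  rows 56-63 [p,q,r,s=0111]: 00110000  (ones: 2)
  rows 64-71 [p,q,r,s=1000]: 00000011  (ones: 2)
  rows 72-79 [p,q,r,s=1001]: 00000011  (ones: 2)
  rows 80-87 [p,q,r,s=1010]: 00110000  (ones: 2)
  rows 88-95 [p,q,r,s=1011]: 00110000  (ones: 2)
  rows 96-103 [p,q,r,s=1100]: 11111100  (ones: 6)
  rows 104-111 [p,q,r,s=1101]: 11111100  (ones: 6)
  rows 112-119 [p,q,r,s=1110]: 00110000  (ones: 2)
  rows 120-127 [p,q,r,s=1111]: 00110000  (ones: 2)
Disagreements = 4+2+2+2+4+6+2+2+2+2+2+2+6+6+2+2 = 48

48


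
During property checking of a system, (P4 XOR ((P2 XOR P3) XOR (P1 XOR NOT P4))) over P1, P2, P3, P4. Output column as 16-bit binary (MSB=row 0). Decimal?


Formula: (P4 XOR ((P2 XOR P3) XOR (P1 XOR NOT P4))) over P1, P2, P3, P4 (16 rows)
Evaluate each row (bits = P1,P2,P3,P4, MSB first):
  row 0 [0000]: (0 XOR ((0 XOR 0) XOR (0 XOR NOT 0))) -> 1
  row 1 [0001]: (1 XOR ((0 XOR 0) XOR (0 XOR NOT 1))) -> 1
  row 2 [0010]: (0 XOR ((0 XOR 1) XOR (0 XOR NOT 0))) -> 0
  row 3 [0011]: (1 XOR ((0 XOR 1) XOR (0 XOR NOT 1))) -> 0
  row 4 [0100]: (0 XOR ((1 XOR 0) XOR (0 XOR NOT 0))) -> 0
  row 5 [0101]: (1 XOR ((1 XOR 0) XOR (0 XOR NOT 1))) -> 0
  row 6 [0110]: (0 XOR ((1 XOR 1) XOR (0 XOR NOT 0))) -> 1
  row 7 [0111]: (1 XOR ((1 XOR 1) XOR (0 XOR NOT 1))) -> 1
  row 8 [1000]: (0 XOR ((0 XOR 0) XOR (1 XOR NOT 0))) -> 0
  row 9 [1001]: (1 XOR ((0 XOR 0) XOR (1 XOR NOT 1))) -> 0
  row 10 [1010]: (0 XOR ((0 XOR 1) XOR (1 XOR NOT 0))) -> 1
  row 11 [1011]: (1 XOR ((0 XOR 1) XOR (1 XOR NOT 1))) -> 1
  row 12 [1100]: (0 XOR ((1 XOR 0) XOR (1 XOR NOT 0))) -> 1
  row 13 [1101]: (1 XOR ((1 XOR 0) XOR (1 XOR NOT 1))) -> 1
  row 14 [1110]: (0 XOR ((1 XOR 1) XOR (1 XOR NOT 0))) -> 0
  row 15 [1111]: (1 XOR ((1 XOR 1) XOR (1 XOR NOT 1))) -> 0
Full result column, 4 rows per line (P1,P2 fixed per line; P3,P4 runs 00..11 left to right):
  rows 0-3 [P1,P2=00]: 1100  = hex C
  rows 4-7 [P1,P2=01]: 0011  = hex 3
  rows 8-11 [P1,P2=10]: 0011  = hex 3
  rows 12-15 [P1,P2=11]: 1100  = hex C
Output column (row 0 .. row 15) = 1100001100111100
Output column grouped in 4s = 1100 0011 0011 1100 = 0xC33C
Convert to decimal digit by digit (value = value*16 + digit):
  C -> 12
  12*16 + 3 = 195
  195*16 + 3 = 3123
  3123*16 + 12 (C) = 49980
Decimal = 49980

49980


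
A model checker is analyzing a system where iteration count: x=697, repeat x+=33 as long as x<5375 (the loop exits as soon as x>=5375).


Step 1: x goes from 697 toward 5375 by 33; the body runs while x<5375, so iterations = ceil((bound-start)/step)
Step 2: Distance=4678
Step 3: ceil(4678/33)=142

142


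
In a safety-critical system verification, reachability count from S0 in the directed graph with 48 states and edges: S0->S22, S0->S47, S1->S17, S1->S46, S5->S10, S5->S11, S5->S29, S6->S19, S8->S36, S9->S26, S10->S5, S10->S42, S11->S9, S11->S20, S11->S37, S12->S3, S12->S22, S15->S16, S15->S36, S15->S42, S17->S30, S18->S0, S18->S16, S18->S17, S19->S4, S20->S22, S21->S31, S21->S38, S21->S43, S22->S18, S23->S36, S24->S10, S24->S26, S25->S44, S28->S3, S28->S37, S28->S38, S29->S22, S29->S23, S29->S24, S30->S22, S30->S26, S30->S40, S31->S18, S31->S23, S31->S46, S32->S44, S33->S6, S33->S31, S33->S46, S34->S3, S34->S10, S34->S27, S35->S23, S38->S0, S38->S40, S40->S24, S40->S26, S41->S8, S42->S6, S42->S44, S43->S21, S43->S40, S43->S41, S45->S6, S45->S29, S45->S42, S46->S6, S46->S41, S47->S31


BFS from S0:
  layer 0: {S0}
  layer 1: {S22, S47}
  layer 2: {S18, S31}
  layer 3: {S16, S17, S23, S46}
  layer 4: {S6, S30, S36, S41}
  layer 5: {S8, S19, S26, S40}
  layer 6: {S4, S24}
  layer 7: {S10}
  layer 8: {S5, S42}
  layer 9: {S11, S29, S44}
  layer 10: {S9, S20, S37}
Reachable set: {S0, S4, S5, S6, S8, S9, S10, S11, S16, S17, S18, S19, S20, S22, S23, S24, S26, S29, S30, S31, S36, S37, S40, S41, S42, S44, S46, S47}
Count = 28

28


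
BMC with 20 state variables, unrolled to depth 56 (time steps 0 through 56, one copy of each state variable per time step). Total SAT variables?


BMC unrolls to depth k, creating one copy of each state var for steps 0..k.
Step count = 56 + 1 = 57 (steps 0 through 56)
Vars per step = 20
Total = 20 * 57 = 1140

1140


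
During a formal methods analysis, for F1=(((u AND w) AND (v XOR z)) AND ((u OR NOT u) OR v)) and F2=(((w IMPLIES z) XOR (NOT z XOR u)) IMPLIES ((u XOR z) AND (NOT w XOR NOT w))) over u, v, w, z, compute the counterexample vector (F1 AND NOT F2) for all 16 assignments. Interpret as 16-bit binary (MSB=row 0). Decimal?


F1 = (((u AND w) AND (v XOR z)) AND ((u OR NOT u) OR v))
F2 = (((w IMPLIES z) XOR (NOT z XOR u)) IMPLIES ((u XOR z) AND (NOT w XOR NOT w)))
Counterexample to F1=>F2 is where F1=1 and F2=0.
Evaluate each row (bits = u,v,w,z, MSB first):
  row 0 [0000]: F1=0 F2=1 -> F1&~F2 -> 0
  row 1 [0001]: F1=0 F2=0 -> F1&~F2 -> 0
  row 2 [0010]: F1=0 F2=0 -> F1&~F2 -> 0
  row 3 [0011]: F1=0 F2=0 -> F1&~F2 -> 0
  row 4 [0100]: F1=0 F2=1 -> F1&~F2 -> 0
  row 5 [0101]: F1=0 F2=0 -> F1&~F2 -> 0
  row 6 [0110]: F1=0 F2=0 -> F1&~F2 -> 0
  row 7 [0111]: F1=0 F2=0 -> F1&~F2 -> 0
  row 8 [1000]: F1=0 F2=0 -> F1&~F2 -> 0
  row 9 [1001]: F1=0 F2=1 -> F1&~F2 -> 0
  row 10 [1010]: F1=0 F2=1 -> F1&~F2 -> 0
  row 11 [1011]: F1=1 F2=1 -> F1&~F2 -> 0
  row 12 [1100]: F1=0 F2=0 -> F1&~F2 -> 0
  row 13 [1101]: F1=0 F2=1 -> F1&~F2 -> 0
  row 14 [1110]: F1=1 F2=1 -> F1&~F2 -> 0
  row 15 [1111]: F1=0 F2=1 -> F1&~F2 -> 0
Full result column, 4 rows per line (u,v fixed per line; w,z runs 00..11 left to right):
  rows 0-3 [u,v=00]: 0000  = hex 0
  rows 4-7 [u,v=01]: 0000  = hex 0
  rows 8-11 [u,v=10]: 0000  = hex 0
  rows 12-15 [u,v=11]: 0000  = hex 0
Counterexample vector (row 0 .. row 15) = 0000000000000000
Output column grouped in 4s = 0000 0000 0000 0000 = 0x0000
Convert to decimal digit by digit (value = value*16 + digit):
  0 -> 0
  0*16 + 0 = 0
  0*16 + 0 = 0
  0*16 + 0 = 0
Decimal = 0

0


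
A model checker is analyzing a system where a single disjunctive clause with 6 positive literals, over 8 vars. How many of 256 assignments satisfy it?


Step 1: Total=2^8=256
Step 2: Unsat when all 6 false: 2^2=4
Step 3: Sat=256-4=252

252


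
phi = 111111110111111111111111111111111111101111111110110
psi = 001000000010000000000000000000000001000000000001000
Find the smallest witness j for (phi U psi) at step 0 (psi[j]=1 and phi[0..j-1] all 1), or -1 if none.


(phi U psi) at 0: need smallest j with psi[j]=1 and phi[i]=1 for all i in [0,j).
Scan from step 0:
  step 0: phi=1, psi=0 -> continue
  step 1: phi=1, psi=0 -> continue
  step 2: psi=1 and phi held for [0,2) -> witness found
Witness step = 2

2


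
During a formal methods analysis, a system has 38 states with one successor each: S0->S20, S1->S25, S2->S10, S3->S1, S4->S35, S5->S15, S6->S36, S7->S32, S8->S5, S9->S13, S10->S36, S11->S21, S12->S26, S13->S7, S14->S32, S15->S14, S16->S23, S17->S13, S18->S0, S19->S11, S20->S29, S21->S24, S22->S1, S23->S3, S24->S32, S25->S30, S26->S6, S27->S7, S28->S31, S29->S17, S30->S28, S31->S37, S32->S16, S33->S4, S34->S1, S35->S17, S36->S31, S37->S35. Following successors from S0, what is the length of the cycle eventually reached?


Trace from S0 until a state repeats:
  S0 -> S20 -> S29 -> S17 -> S13 -> S7 -> S32 -> S16 -> S23 -> S3 -> S1 -> S25 -> S30 -> S28 -> S31 -> S37 -> S35 -> S17
S17 first seen at step 3, revisited at step 17.
Cycle length = 17 - 3 = 14

14


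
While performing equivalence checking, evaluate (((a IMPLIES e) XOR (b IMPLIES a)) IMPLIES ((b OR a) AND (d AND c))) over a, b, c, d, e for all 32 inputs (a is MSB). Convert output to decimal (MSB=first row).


Formula: (((a IMPLIES e) XOR (b IMPLIES a)) IMPLIES ((b OR a) AND (d AND c))) over a, b, c, d, e (32 rows)
Evaluate each row (bits = a,b,c,d,e, MSB first):
  row 0 [00000]: (((0 IMPLIES 0) XOR (0 IMPLIES 0)) IMPLIES ((0 OR 0) AND (0 AND 0))) -> 1
  row 1 [00001]: (((0 IMPLIES 1) XOR (0 IMPLIES 0)) IMPLIES ((0 OR 0) AND (0 AND 0))) -> 1
  row 2 [00010]: (((0 IMPLIES 0) XOR (0 IMPLIES 0)) IMPLIES ((0 OR 0) AND (1 AND 0))) -> 1
  row 3 [00011]: (((0 IMPLIES 1) XOR (0 IMPLIES 0)) IMPLIES ((0 OR 0) AND (1 AND 0))) -> 1
  row 4 [00100]: (((0 IMPLIES 0) XOR (0 IMPLIES 0)) IMPLIES ((0 OR 0) AND (0 AND 1))) -> 1
  row 5 [00101]: (((0 IMPLIES 1) XOR (0 IMPLIES 0)) IMPLIES ((0 OR 0) AND (0 AND 1))) -> 1
  row 6 [00110]: (((0 IMPLIES 0) XOR (0 IMPLIES 0)) IMPLIES ((0 OR 0) AND (1 AND 1))) -> 1
  row 7 [00111]: (((0 IMPLIES 1) XOR (0 IMPLIES 0)) IMPLIES ((0 OR 0) AND (1 AND 1))) -> 1
  row 8 [01000]: (((0 IMPLIES 0) XOR (1 IMPLIES 0)) IMPLIES ((1 OR 0) AND (0 AND 0))) -> 0
  row 9 [01001]: (((0 IMPLIES 1) XOR (1 IMPLIES 0)) IMPLIES ((1 OR 0) AND (0 AND 0))) -> 0
  row 10 [01010]: (((0 IMPLIES 0) XOR (1 IMPLIES 0)) IMPLIES ((1 OR 0) AND (1 AND 0))) -> 0
  row 11 [01011]: (((0 IMPLIES 1) XOR (1 IMPLIES 0)) IMPLIES ((1 OR 0) AND (1 AND 0))) -> 0
  row 12 [01100]: (((0 IMPLIES 0) XOR (1 IMPLIES 0)) IMPLIES ((1 OR 0) AND (0 AND 1))) -> 0
  row 13 [01101]: (((0 IMPLIES 1) XOR (1 IMPLIES 0)) IMPLIES ((1 OR 0) AND (0 AND 1))) -> 0
  row 14 [01110]: (((0 IMPLIES 0) XOR (1 IMPLIES 0)) IMPLIES ((1 OR 0) AND (1 AND 1))) -> 1
  row 15 [01111]: (((0 IMPLIES 1) XOR (1 IMPLIES 0)) IMPLIES ((1 OR 0) AND (1 AND 1))) -> 1
  row 16 [10000]: (((1 IMPLIES 0) XOR (0 IMPLIES 1)) IMPLIES ((0 OR 1) AND (0 AND 0))) -> 0
  row 17 [10001]: (((1 IMPLIES 1) XOR (0 IMPLIES 1)) IMPLIES ((0 OR 1) AND (0 AND 0))) -> 1
  row 18 [10010]: (((1 IMPLIES 0) XOR (0 IMPLIES 1)) IMPLIES ((0 OR 1) AND (1 AND 0))) -> 0
  row 19 [10011]: (((1 IMPLIES 1) XOR (0 IMPLIES 1)) IMPLIES ((0 OR 1) AND (1 AND 0))) -> 1
  row 20 [10100]: (((1 IMPLIES 0) XOR (0 IMPLIES 1)) IMPLIES ((0 OR 1) AND (0 AND 1))) -> 0
  row 21 [10101]: (((1 IMPLIES 1) XOR (0 IMPLIES 1)) IMPLIES ((0 OR 1) AND (0 AND 1))) -> 1
  row 22 [10110]: (((1 IMPLIES 0) XOR (0 IMPLIES 1)) IMPLIES ((0 OR 1) AND (1 AND 1))) -> 1
  row 23 [10111]: (((1 IMPLIES 1) XOR (0 IMPLIES 1)) IMPLIES ((0 OR 1) AND (1 AND 1))) -> 1
  row 24 [11000]: (((1 IMPLIES 0) XOR (1 IMPLIES 1)) IMPLIES ((1 OR 1) AND (0 AND 0))) -> 0
  row 25 [11001]: (((1 IMPLIES 1) XOR (1 IMPLIES 1)) IMPLIES ((1 OR 1) AND (0 AND 0))) -> 1
  row 26 [11010]: (((1 IMPLIES 0) XOR (1 IMPLIES 1)) IMPLIES ((1 OR 1) AND (1 AND 0))) -> 0
  row 27 [11011]: (((1 IMPLIES 1) XOR (1 IMPLIES 1)) IMPLIES ((1 OR 1) AND (1 AND 0))) -> 1
  row 28 [11100]: (((1 IMPLIES 0) XOR (1 IMPLIES 1)) IMPLIES ((1 OR 1) AND (0 AND 1))) -> 0
  row 29 [11101]: (((1 IMPLIES 1) XOR (1 IMPLIES 1)) IMPLIES ((1 OR 1) AND (0 AND 1))) -> 1
  row 30 [11110]: (((1 IMPLIES 0) XOR (1 IMPLIES 1)) IMPLIES ((1 OR 1) AND (1 AND 1))) -> 1
  row 31 [11111]: (((1 IMPLIES 1) XOR (1 IMPLIES 1)) IMPLIES ((1 OR 1) AND (1 AND 1))) -> 1
Full result column, 4 rows per line (a,b,c fixed per line; d,e runs 00..11 left to right):
  rows 0-3 [a,b,c=000]: 1111  = hex F
  rows 4-7 [a,b,c=001]: 1111  = hex F
  rows 8-11 [a,b,c=010]: 0000  = hex 0
  rows 12-15 [a,b,c=011]: 0011  = hex 3
  rows 16-19 [a,b,c=100]: 0101  = hex 5
  rows 20-23 [a,b,c=101]: 0111  = hex 7
  rows 24-27 [a,b,c=110]: 0101  = hex 5
  rows 28-31 [a,b,c=111]: 0111  = hex 7
Output column (row 0 .. row 31) = 11111111000000110101011101010111
Output column grouped in 4s = 1111 1111 0000 0011 0101 0111 0101 0111 = 0xFF035757
Convert to decimal digit by digit (value = value*16 + digit):
  F -> 15
  15*16 + 15 (F) = 255
  255*16 + 0 = 4080
  4080*16 + 3 = 65283
  65283*16 + 5 = 1044533
  1044533*16 + 7 = 16712535
  16712535*16 + 5 = 267400565
  267400565*16 + 7 = 4278409047
Decimal = 4278409047

4278409047


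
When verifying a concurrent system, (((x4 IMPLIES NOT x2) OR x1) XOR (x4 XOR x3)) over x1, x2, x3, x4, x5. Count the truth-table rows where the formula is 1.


Formula: (((x4 IMPLIES NOT x2) OR x1) XOR (x4 XOR x3)) over 5 vars (32 rows)
Evaluate each row (x1, x2, x3, x4, x5 as bits, MSB first):
  row 0 [00000]: (((0 IMPLIES NOT 0) OR 0) XOR (0 XOR 0)) -> 1
  row 1 [00001]: (((0 IMPLIES NOT 0) OR 0) XOR (0 XOR 0)) -> 1
  row 2 [00010]: (((1 IMPLIES NOT 0) OR 0) XOR (1 XOR 0)) -> 0
  row 3 [00011]: (((1 IMPLIES NOT 0) OR 0) XOR (1 XOR 0)) -> 0
  row 4 [00100]: (((0 IMPLIES NOT 0) OR 0) XOR (0 XOR 1)) -> 0
  row 5 [00101]: (((0 IMPLIES NOT 0) OR 0) XOR (0 XOR 1)) -> 0
  row 6 [00110]: (((1 IMPLIES NOT 0) OR 0) XOR (1 XOR 1)) -> 1
  row 7 [00111]: (((1 IMPLIES NOT 0) OR 0) XOR (1 XOR 1)) -> 1
  row 8 [01000]: (((0 IMPLIES NOT 1) OR 0) XOR (0 XOR 0)) -> 1
  row 9 [01001]: (((0 IMPLIES NOT 1) OR 0) XOR (0 XOR 0)) -> 1
  row 10 [01010]: (((1 IMPLIES NOT 1) OR 0) XOR (1 XOR 0)) -> 1
  row 11 [01011]: (((1 IMPLIES NOT 1) OR 0) XOR (1 XOR 0)) -> 1
  row 12 [01100]: (((0 IMPLIES NOT 1) OR 0) XOR (0 XOR 1)) -> 0
  row 13 [01101]: (((0 IMPLIES NOT 1) OR 0) XOR (0 XOR 1)) -> 0
  row 14 [01110]: (((1 IMPLIES NOT 1) OR 0) XOR (1 XOR 1)) -> 0
  row 15 [01111]: (((1 IMPLIES NOT 1) OR 0) XOR (1 XOR 1)) -> 0
  row 16 [10000]: (((0 IMPLIES NOT 0) OR 1) XOR (0 XOR 0)) -> 1
  row 17 [10001]: (((0 IMPLIES NOT 0) OR 1) XOR (0 XOR 0)) -> 1
  row 18 [10010]: (((1 IMPLIES NOT 0) OR 1) XOR (1 XOR 0)) -> 0
  row 19 [10011]: (((1 IMPLIES NOT 0) OR 1) XOR (1 XOR 0)) -> 0
  row 20 [10100]: (((0 IMPLIES NOT 0) OR 1) XOR (0 XOR 1)) -> 0
  row 21 [10101]: (((0 IMPLIES NOT 0) OR 1) XOR (0 XOR 1)) -> 0
  row 22 [10110]: (((1 IMPLIES NOT 0) OR 1) XOR (1 XOR 1)) -> 1
  row 23 [10111]: (((1 IMPLIES NOT 0) OR 1) XOR (1 XOR 1)) -> 1
  row 24 [11000]: (((0 IMPLIES NOT 1) OR 1) XOR (0 XOR 0)) -> 1
  row 25 [11001]: (((0 IMPLIES NOT 1) OR 1) XOR (0 XOR 0)) -> 1
  row 26 [11010]: (((1 IMPLIES NOT 1) OR 1) XOR (1 XOR 0)) -> 0
  row 27 [11011]: (((1 IMPLIES NOT 1) OR 1) XOR (1 XOR 0)) -> 0
  row 28 [11100]: (((0 IMPLIES NOT 1) OR 1) XOR (0 XOR 1)) -> 0
  row 29 [11101]: (((0 IMPLIES NOT 1) OR 1) XOR (0 XOR 1)) -> 0
  row 30 [11110]: (((1 IMPLIES NOT 1) OR 1) XOR (1 XOR 1)) -> 1
  row 31 [11111]: (((1 IMPLIES NOT 1) OR 1) XOR (1 XOR 1)) -> 1
Full result column, 8 rows per line (x1,x2 fixed per line; x3,x4,x5 runs 000..111 left to right):
  rows 0-7 [x1,x2=00]: 11000011  (ones: 4)
  rows 8-15 [x1,x2=01]: 11110000  (ones: 4)
  rows 16-23 [x1,x2=10]: 11000011  (ones: 4)
  rows 24-31 [x1,x2=11]: 11000011  (ones: 4)
Count of 1-rows = 4+4+4+4 = 16

16


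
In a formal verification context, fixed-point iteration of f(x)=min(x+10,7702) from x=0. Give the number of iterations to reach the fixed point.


Step 1: x=0, cap=7702, increment=10
Step 2: x grows by 10 each step until capped at 7702; fixed point is x=7702
Step 3: iterations = ceil(7702/10) = 771

771


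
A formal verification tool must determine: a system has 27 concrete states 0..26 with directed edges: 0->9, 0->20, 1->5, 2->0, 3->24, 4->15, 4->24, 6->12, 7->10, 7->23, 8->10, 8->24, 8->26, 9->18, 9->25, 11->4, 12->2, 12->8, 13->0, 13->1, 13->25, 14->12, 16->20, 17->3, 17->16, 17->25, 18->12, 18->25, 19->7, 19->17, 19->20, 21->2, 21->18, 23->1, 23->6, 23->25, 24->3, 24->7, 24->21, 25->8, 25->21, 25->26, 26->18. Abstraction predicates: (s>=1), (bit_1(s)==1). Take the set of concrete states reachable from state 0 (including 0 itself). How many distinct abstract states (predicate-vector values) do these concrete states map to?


BFS from 0:
Concrete reachable: {0, 1, 2, 3, 5, 6, 7, 8, 9, 10, 12, 18, 20, 21, 23, 24, 25, 26}
Abstract via predicates (s>=1), (bit_1(s)==1):
  (0,0) <- {0}
  (1,0) <- {1, 5, 8, 9, 12, 20, 21, 24, 25}
  (1,1) <- {2, 3, 6, 7, 10, 18, 23, 26}
Distinct abstract states = 3

3


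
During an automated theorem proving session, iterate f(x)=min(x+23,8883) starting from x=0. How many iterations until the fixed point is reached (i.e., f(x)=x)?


Step 1: x=0, cap=8883, increment=23
Step 2: x grows by 23 each step until capped at 8883; fixed point is x=8883
Step 3: iterations = ceil(8883/23) = 387

387


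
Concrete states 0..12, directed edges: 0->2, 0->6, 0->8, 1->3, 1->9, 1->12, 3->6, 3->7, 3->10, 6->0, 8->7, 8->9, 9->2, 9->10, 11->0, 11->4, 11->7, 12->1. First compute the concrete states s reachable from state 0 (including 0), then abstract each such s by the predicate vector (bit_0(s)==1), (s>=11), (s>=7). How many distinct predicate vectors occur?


BFS from 0:
Concrete reachable: {0, 2, 6, 7, 8, 9, 10}
Abstract via predicates (bit_0(s)==1), (s>=11), (s>=7):
  (0,0,0) <- {0, 2, 6}
  (0,0,1) <- {8, 10}
  (1,0,1) <- {7, 9}
Distinct abstract states = 3

3


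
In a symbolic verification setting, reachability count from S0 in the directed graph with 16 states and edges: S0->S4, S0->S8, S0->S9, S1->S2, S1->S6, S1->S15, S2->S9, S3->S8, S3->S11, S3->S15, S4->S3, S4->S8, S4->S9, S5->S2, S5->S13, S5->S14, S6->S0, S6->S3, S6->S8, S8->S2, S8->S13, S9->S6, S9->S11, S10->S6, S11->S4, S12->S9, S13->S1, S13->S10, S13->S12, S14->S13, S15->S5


BFS from S0:
  layer 0: {S0}
  layer 1: {S4, S8, S9}
  layer 2: {S2, S3, S6, S11, S13}
  layer 3: {S1, S10, S12, S15}
  layer 4: {S5}
  layer 5: {S14}
Reachable set: {S0, S1, S2, S3, S4, S5, S6, S8, S9, S10, S11, S12, S13, S14, S15}
Count = 15

15


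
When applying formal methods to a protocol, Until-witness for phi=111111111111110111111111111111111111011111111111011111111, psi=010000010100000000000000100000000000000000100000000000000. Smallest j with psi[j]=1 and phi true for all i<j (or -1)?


(phi U psi) at 0: need smallest j with psi[j]=1 and phi[i]=1 for all i in [0,j).
Scan from step 0:
  step 0: phi=1, psi=0 -> continue
  step 1: psi=1 and phi held for [0,1) -> witness found
Witness step = 1

1


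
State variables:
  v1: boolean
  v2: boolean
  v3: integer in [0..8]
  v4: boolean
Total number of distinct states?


State space = product of domain sizes of all variables.
Domain sizes:
  v1 (boolean): 2
  v2 (boolean): 2
  v3 (integer in [0..8]): 9
  v4 (boolean): 2
Product = 2 * 2 * 9 * 2 = 72

72


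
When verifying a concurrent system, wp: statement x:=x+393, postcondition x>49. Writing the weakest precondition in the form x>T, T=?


Formula: wp(x:=E, P) = P[E/x] (substitute E for x in postcondition)
Step 1: Postcondition: x>49
Step 2: Substitute x+393 for x: x+393>49
Step 3: Solve for x: x > 49-393 = -344

-344


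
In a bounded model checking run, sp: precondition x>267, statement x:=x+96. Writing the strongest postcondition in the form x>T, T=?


Formula: sp(P, x:=E) = exists old_x. (x = E[old_x/x]) AND P[old_x/x] (old_x is the value of x before the assignment; eliminate old_x by solving x = E[old_x/x] for old_x)
Step 1: Precondition P: x>267, i.e. old_x > 267
Step 2: Assignment gives x = old_x + 96, so old_x = x - 96
Step 3: Substitute into P: x - 96 > 267
Step 4: Simplify: x > 267+96 = 363

363


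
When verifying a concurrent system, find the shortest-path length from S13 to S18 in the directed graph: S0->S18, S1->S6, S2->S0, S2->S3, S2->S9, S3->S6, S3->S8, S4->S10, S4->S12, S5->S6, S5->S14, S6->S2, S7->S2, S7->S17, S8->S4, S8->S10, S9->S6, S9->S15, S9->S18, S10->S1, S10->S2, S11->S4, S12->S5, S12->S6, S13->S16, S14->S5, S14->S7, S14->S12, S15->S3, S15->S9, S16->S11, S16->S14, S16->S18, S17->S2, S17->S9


BFS layer-by-layer from S13:
  dist 0: {S13}
  dist 1: {S16}
  dist 2: {S11, S14, S18}
  -> S18 reached at distance 2
Shortest path length = 2

2


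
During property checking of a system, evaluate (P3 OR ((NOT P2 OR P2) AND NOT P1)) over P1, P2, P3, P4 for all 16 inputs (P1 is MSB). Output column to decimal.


Formula: (P3 OR ((NOT P2 OR P2) AND NOT P1)) over P1, P2, P3, P4 (16 rows)
Evaluate each row (bits = P1,P2,P3,P4, MSB first):
  row 0 [0000]: (0 OR ((NOT 0 OR 0) AND NOT 0)) -> 1
  row 1 [0001]: (0 OR ((NOT 0 OR 0) AND NOT 0)) -> 1
  row 2 [0010]: (1 OR ((NOT 0 OR 0) AND NOT 0)) -> 1
  row 3 [0011]: (1 OR ((NOT 0 OR 0) AND NOT 0)) -> 1
  row 4 [0100]: (0 OR ((NOT 1 OR 1) AND NOT 0)) -> 1
  row 5 [0101]: (0 OR ((NOT 1 OR 1) AND NOT 0)) -> 1
  row 6 [0110]: (1 OR ((NOT 1 OR 1) AND NOT 0)) -> 1
  row 7 [0111]: (1 OR ((NOT 1 OR 1) AND NOT 0)) -> 1
  row 8 [1000]: (0 OR ((NOT 0 OR 0) AND NOT 1)) -> 0
  row 9 [1001]: (0 OR ((NOT 0 OR 0) AND NOT 1)) -> 0
  row 10 [1010]: (1 OR ((NOT 0 OR 0) AND NOT 1)) -> 1
  row 11 [1011]: (1 OR ((NOT 0 OR 0) AND NOT 1)) -> 1
  row 12 [1100]: (0 OR ((NOT 1 OR 1) AND NOT 1)) -> 0
  row 13 [1101]: (0 OR ((NOT 1 OR 1) AND NOT 1)) -> 0
  row 14 [1110]: (1 OR ((NOT 1 OR 1) AND NOT 1)) -> 1
  row 15 [1111]: (1 OR ((NOT 1 OR 1) AND NOT 1)) -> 1
Full result column, 4 rows per line (P1,P2 fixed per line; P3,P4 runs 00..11 left to right):
  rows 0-3 [P1,P2=00]: 1111  = hex F
  rows 4-7 [P1,P2=01]: 1111  = hex F
  rows 8-11 [P1,P2=10]: 0011  = hex 3
  rows 12-15 [P1,P2=11]: 0011  = hex 3
Output column (row 0 .. row 15) = 1111111100110011
Output column grouped in 4s = 1111 1111 0011 0011 = 0xFF33
Convert to decimal digit by digit (value = value*16 + digit):
  F -> 15
  15*16 + 15 (F) = 255
  255*16 + 3 = 4083
  4083*16 + 3 = 65331
Decimal = 65331

65331


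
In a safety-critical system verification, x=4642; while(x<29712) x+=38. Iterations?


Step 1: x goes from 4642 toward 29712 by 38; the body runs while x<29712, so iterations = ceil((bound-start)/step)
Step 2: Distance=25070
Step 3: ceil(25070/38)=660

660


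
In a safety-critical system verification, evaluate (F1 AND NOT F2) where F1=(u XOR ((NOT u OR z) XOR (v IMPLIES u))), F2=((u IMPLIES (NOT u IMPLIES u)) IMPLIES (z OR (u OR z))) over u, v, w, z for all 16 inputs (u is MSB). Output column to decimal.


F1 = (u XOR ((NOT u OR z) XOR (v IMPLIES u)))
F2 = ((u IMPLIES (NOT u IMPLIES u)) IMPLIES (z OR (u OR z)))
Counterexample to F1=>F2 is where F1=1 and F2=0.
Evaluate each row (bits = u,v,w,z, MSB first):
  row 0 [0000]: F1=0 F2=0 -> F1&~F2 -> 0
  row 1 [0001]: F1=0 F2=1 -> F1&~F2 -> 0
  row 2 [0010]: F1=0 F2=0 -> F1&~F2 -> 0
  row 3 [0011]: F1=0 F2=1 -> F1&~F2 -> 0
  row 4 [0100]: F1=1 F2=0 -> F1&~F2 -> 1
  row 5 [0101]: F1=1 F2=1 -> F1&~F2 -> 0
  row 6 [0110]: F1=1 F2=0 -> F1&~F2 -> 1
  row 7 [0111]: F1=1 F2=1 -> F1&~F2 -> 0
  row 8 [1000]: F1=0 F2=1 -> F1&~F2 -> 0
  row 9 [1001]: F1=1 F2=1 -> F1&~F2 -> 0
  row 10 [1010]: F1=0 F2=1 -> F1&~F2 -> 0
  row 11 [1011]: F1=1 F2=1 -> F1&~F2 -> 0
  row 12 [1100]: F1=0 F2=1 -> F1&~F2 -> 0
  row 13 [1101]: F1=1 F2=1 -> F1&~F2 -> 0
  row 14 [1110]: F1=0 F2=1 -> F1&~F2 -> 0
  row 15 [1111]: F1=1 F2=1 -> F1&~F2 -> 0
Full result column, 4 rows per line (u,v fixed per line; w,z runs 00..11 left to right):
  rows 0-3 [u,v=00]: 0000  = hex 0
  rows 4-7 [u,v=01]: 1010  = hex A
  rows 8-11 [u,v=10]: 0000  = hex 0
  rows 12-15 [u,v=11]: 0000  = hex 0
Counterexample vector (row 0 .. row 15) = 0000101000000000
Output column grouped in 4s = 0000 1010 0000 0000 = 0x0A00
Convert to decimal digit by digit (value = value*16 + digit):
  0 -> 0
  0*16 + 10 (A) = 10
  10*16 + 0 = 160
  160*16 + 0 = 2560
Decimal = 2560

2560


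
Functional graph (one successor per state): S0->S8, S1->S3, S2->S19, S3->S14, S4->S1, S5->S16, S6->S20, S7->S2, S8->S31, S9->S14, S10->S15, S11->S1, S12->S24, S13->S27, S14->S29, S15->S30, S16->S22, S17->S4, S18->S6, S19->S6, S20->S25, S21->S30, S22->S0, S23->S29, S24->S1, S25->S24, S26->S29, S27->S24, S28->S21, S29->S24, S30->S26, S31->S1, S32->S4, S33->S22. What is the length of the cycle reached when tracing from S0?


Trace from S0 until a state repeats:
  S0 -> S8 -> S31 -> S1 -> S3 -> S14 -> S29 -> S24 -> S1
S1 first seen at step 3, revisited at step 8.
Cycle length = 8 - 3 = 5

5


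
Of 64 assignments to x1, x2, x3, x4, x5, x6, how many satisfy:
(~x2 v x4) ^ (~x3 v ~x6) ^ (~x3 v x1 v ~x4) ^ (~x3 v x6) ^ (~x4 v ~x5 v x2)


CNF with 5 clauses over 6 vars (64 assignments).
An assignment satisfies CNF iff every clause has >=1 true literal.
Check each row (bits = x1,x2,x3,x4,x5,x6; clause T/F shown):
  row 0 [000000]: clauses=TTTTT -> 1
  row 1 [000001]: clauses=TTTTT -> 1
  row 2 [000010]: clauses=TTTTT -> 1
  row 3 [000011]: clauses=TTTTT -> 1
  row 4 [000100]: clauses=TTTTT -> 1
  (every remaining row is evaluated the same way; all 64 results are listed next)
Full result column, 8 rows per line (x1,x2,x3 fixed per line; x4,x5,x6 runs 000..111 left to right):
  rows 0-7 [x1,x2,x3=000]: 11111100  (ones: 6)
  rows 8-15 [x1,x2,x3=001]: 00000000  (ones: 0)
  rows 16-23 [x1,x2,x3=010]: 00001111  (ones: 4)
  rows 24-31 [x1,x2,x3=011]: 00000000  (ones: 0)
  rows 32-39 [x1,x2,x3=100]: 11111100  (ones: 6)
  rows 40-47 [x1,x2,x3=101]: 00000000  (ones: 0)
  rows 48-55 [x1,x2,x3=110]: 00001111  (ones: 4)
  rows 56-63 [x1,x2,x3=111]: 00000000  (ones: 0)
Satisfying assignments = 6+0+4+0+6+0+4+0 = 20

20


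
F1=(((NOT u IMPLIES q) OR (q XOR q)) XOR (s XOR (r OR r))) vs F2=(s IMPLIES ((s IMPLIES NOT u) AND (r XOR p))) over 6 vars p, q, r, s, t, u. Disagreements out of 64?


F1 = (((NOT u IMPLIES q) OR (q XOR q)) XOR (s XOR (r OR r)))
F2 = (s IMPLIES ((s IMPLIES NOT u) AND (r XOR p)))
Evaluate both on each of 64 rows (bits = p,q,r,s,t,u):
  row 0 [000000]: F1=0 F2=1 (differ) -> 1
  row 1 [000001]: F1=1 F2=1 -> 0
  row 2 [000010]: F1=0 F2=1 (differ) -> 1
  row 3 [000011]: F1=1 F2=1 -> 0
  row 4 [000100]: F1=1 F2=0 (differ) -> 1
  (every remaining row is evaluated the same way; all 64 results are listed next)
Full result column, 8 rows per line (p,q,r fixed per line; s,t,u runs 000..111 left to right):
  rows 0-7 [p,q,r=000]: 10101010  (ones: 4)
  rows 8-15 [p,q,r=001]: 01011111  (ones: 6)
  rows 16-23 [p,q,r=010]: 00000000  (ones: 0)
  rows 24-31 [p,q,r=011]: 11110101  (ones: 6)
  rows 32-39 [p,q,r=100]: 10100000  (ones: 2)
  rows 40-47 [p,q,r=101]: 01010101  (ones: 4)
  rows 48-55 [p,q,r=110]: 00001010  (ones: 2)
  rows 56-63 [p,q,r=111]: 11111111  (ones: 8)
Disagreements = 4+6+0+6+2+4+2+8 = 32

32
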